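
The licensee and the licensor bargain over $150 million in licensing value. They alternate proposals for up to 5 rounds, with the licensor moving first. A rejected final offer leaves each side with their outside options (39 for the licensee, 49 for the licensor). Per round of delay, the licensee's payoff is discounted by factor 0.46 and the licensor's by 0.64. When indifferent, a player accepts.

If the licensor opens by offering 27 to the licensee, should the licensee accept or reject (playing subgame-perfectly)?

Work out the licensee's continuation value if the offer is rejected.
Round 5 (the licensor proposes): the licensee gets 39 if talks fail, so the licensor offers 39 and keeps 111.
Round 4 (the licensee proposes): the licensor can get 111 next round, worth 0.64 × 111 = 71.04 now. The licensee offers 71.04 and keeps 150 − 71.04 = 78.96.
Round 3 (the licensor proposes): the licensee can get 78.96 next round, worth 0.46 × 78.96 = 36.3216 now, so the licensor offers 36.3216, keeping 113.6784.
Round 2 (the licensee proposes): the licensor can get 113.6784 next round, worth 0.64 × 113.6784 = 72.754176 now; the licensee offers that and keeps 77.245824.
So by rejecting in round 1, the licensee gets 77.245824 next round, worth 0.46 × 77.245824 = 35.53307904 now.
Offer 27 < 35.53307904, so the licensee rejects.

Reject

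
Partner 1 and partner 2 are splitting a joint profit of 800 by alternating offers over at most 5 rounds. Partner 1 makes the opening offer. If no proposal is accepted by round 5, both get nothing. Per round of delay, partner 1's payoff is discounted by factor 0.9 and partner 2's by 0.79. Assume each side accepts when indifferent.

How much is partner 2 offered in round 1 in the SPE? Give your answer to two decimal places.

108.14

Round 5 (partner 1 proposes): partner 2 will accept anything ≥ 0, so partner 1 offers 0 and keeps 800.
Round 4 (partner 2 proposes): partner 1 can get 800 next round, worth 0.9 × 800 = 720 now, so partner 2 offers 720, keeping 80.
Round 3 (partner 1 proposes): partner 2 can get 80 next round, worth 0.79 × 80 = 63.2 now; partner 1 offers that and keeps 736.8.
Round 2 (partner 2 proposes): partner 1 can get 736.8 next round, worth 0.9 × 736.8 = 663.12 now, so partner 2 offers 663.12, keeping 136.88.
Round 1 (partner 1 proposes): partner 2 can get 136.88 next round, worth 0.79 × 136.88 = 108.1352 now; partner 1 offers that and keeps 691.8648.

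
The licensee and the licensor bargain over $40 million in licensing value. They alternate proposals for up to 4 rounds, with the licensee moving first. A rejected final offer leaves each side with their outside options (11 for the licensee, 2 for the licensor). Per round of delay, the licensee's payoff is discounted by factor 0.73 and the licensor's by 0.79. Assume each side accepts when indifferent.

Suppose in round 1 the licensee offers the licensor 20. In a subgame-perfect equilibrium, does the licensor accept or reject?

Reject

Round 4 (the licensor proposes): the licensee gets 11 if talks fail, so the licensor offers 11 and keeps 29.
Round 3 (the licensee proposes): the licensor can get 29 next round, worth 0.79 × 29 = 22.91 now. The licensee offers 22.91 and keeps 40 − 22.91 = 17.09.
Round 2 (the licensor proposes): the licensee can get 17.09 next round, worth 0.73 × 17.09 = 12.4757 now. The licensor offers 12.4757 and keeps 40 − 12.4757 = 27.5243.
So by rejecting in round 1, the licensor gets 27.5243 next round, worth 0.79 × 27.5243 = 21.744197 now.
Offer 20 < 21.744197, so the licensor rejects.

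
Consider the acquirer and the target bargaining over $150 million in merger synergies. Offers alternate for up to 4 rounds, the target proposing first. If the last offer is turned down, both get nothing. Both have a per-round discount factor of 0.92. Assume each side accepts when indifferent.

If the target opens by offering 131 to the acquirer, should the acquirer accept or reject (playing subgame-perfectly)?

Round 4 (the acquirer proposes): rejection yields 0 for the target; the acquirer offers 0 and keeps 150.
Round 3 (the target proposes): the acquirer can get 150 next round, worth 0.92 × 150 = 138 now, so the target offers 138, keeping 12.
Round 2 (the acquirer proposes): the target can get 12 next round, worth 0.92 × 12 = 11.04 now, so the acquirer offers 11.04, keeping 138.96.
So by rejecting in round 1, the acquirer gets 138.96 next round, worth 0.92 × 138.96 = 127.8432 now.
Offer 131 ≥ 127.8432, so the acquirer accepts.

Accept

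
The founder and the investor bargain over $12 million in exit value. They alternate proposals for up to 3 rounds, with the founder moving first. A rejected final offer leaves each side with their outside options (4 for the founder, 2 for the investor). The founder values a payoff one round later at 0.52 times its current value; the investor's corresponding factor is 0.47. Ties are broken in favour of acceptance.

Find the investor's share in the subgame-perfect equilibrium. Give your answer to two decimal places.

3.20

Round 3 (the founder proposes): the investor gets 2 if talks fail, so the founder offers 2 and keeps 10.
Round 2 (the investor proposes): the founder can get 10 next round, worth 0.52 × 10 = 5.2 now, so the investor offers 5.2, keeping 6.8.
Round 1 (the founder proposes): the investor can get 6.8 next round, worth 0.47 × 6.8 = 3.196 now. The founder offers 3.196 and keeps 12 − 3.196 = 8.804.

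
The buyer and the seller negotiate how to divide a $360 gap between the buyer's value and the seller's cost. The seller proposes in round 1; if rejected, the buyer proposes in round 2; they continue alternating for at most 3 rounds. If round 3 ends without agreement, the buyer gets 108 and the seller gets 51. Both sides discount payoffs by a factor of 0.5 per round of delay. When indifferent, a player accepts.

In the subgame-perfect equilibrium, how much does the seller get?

243

Round 3 (the seller proposes): the buyer gets 108 if talks fail, so the seller offers 108 and keeps 252.
Round 2 (the buyer proposes): the seller can get 252 next round, worth 0.5 × 252 = 126 now, so the buyer offers 126, keeping 234.
Round 1 (the seller proposes): the buyer can get 234 next round, worth 0.5 × 234 = 117 now; the seller offers that and keeps 243.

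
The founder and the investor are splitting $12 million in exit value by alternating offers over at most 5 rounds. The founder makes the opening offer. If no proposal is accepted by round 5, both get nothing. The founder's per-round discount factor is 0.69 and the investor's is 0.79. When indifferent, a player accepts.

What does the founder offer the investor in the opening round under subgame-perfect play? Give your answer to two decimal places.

4.54

Round 5 (the founder proposes): rejection yields 0 for the investor; the founder offers 0 and keeps 12.
Round 4 (the investor proposes): the founder can get 12 next round, worth 0.69 × 12 = 8.28 now. The investor offers 8.28 and keeps 12 − 8.28 = 3.72.
Round 3 (the founder proposes): the investor can get 3.72 next round, worth 0.79 × 3.72 = 2.9388 now. The founder offers 2.9388 and keeps 12 − 2.9388 = 9.0612.
Round 2 (the investor proposes): the founder can get 9.0612 next round, worth 0.69 × 9.0612 = 6.252228 now. The investor offers 6.252228 and keeps 12 − 6.252228 = 5.747772.
Round 1 (the founder proposes): the investor can get 5.747772 next round, worth 0.79 × 5.747772 = 4.54073988 now; the founder offers that and keeps 7.45926012.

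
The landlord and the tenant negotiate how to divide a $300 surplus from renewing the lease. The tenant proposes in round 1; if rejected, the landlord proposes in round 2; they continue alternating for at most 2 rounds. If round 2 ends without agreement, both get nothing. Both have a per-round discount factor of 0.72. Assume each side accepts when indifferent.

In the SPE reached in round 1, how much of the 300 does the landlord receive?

216

Work backward from the last round.
Round 2 (the landlord proposes): the tenant will accept anything ≥ 0, so the landlord offers 0 and keeps 300.
Round 1 (the tenant proposes): the landlord can get 300 next round, worth 0.72 × 300 = 216 now, so the tenant offers 216, keeping 84.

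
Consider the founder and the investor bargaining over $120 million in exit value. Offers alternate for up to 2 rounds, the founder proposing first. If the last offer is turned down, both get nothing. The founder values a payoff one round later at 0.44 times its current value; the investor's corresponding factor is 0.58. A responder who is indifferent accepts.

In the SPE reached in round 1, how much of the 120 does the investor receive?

69.6

Solve by backward induction from round 2.
Round 2 (the investor proposes): the founder will accept anything ≥ 0, so the investor offers 0 and keeps 120.
Round 1 (the founder proposes): the investor can get 120 next round, worth 0.58 × 120 = 69.6 now. The founder offers 69.6 and keeps 120 − 69.6 = 50.4.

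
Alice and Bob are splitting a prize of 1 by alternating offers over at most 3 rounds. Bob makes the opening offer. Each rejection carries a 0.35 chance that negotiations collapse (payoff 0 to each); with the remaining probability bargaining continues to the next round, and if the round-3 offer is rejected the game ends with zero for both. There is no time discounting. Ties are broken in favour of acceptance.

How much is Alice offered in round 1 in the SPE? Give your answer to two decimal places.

0.23

By backward induction:
Round 3 (Bob proposes): Alice will accept anything ≥ 0, so Bob offers 0 and keeps 1.
Round 2 (Alice proposes): rejecting gives Bob an expected 0.65 × 1 = 0.65; Alice offers that and keeps 0.35.
Round 1 (Bob proposes): rejecting gives Alice an expected 0.65 × 0.35 = 0.2275; Bob offers that and keeps 0.7725.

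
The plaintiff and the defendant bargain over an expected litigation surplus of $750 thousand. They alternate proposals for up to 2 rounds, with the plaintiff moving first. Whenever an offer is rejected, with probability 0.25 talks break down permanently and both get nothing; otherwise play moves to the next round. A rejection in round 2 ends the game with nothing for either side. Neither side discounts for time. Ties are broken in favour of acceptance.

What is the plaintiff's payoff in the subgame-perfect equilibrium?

Round 2 (the defendant proposes): the plaintiff will accept anything ≥ 0, so the defendant offers 0 and keeps 750.
Round 1 (the plaintiff proposes): rejecting gives the defendant an expected 0.75 × 750 = 562.5, so the plaintiff offers 562.5, keeping 187.5.

187.5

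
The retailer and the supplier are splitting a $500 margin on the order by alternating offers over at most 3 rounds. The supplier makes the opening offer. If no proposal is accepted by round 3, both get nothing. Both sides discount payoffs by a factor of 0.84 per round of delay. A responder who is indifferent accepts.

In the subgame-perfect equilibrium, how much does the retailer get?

67.2

Round 3 (the supplier proposes): rejection yields 0 for the retailer; the supplier offers 0 and keeps 500.
Round 2 (the retailer proposes): the supplier can get 500 next round, worth 0.84 × 500 = 420 now, so the retailer offers 420, keeping 80.
Round 1 (the supplier proposes): the retailer can get 80 next round, worth 0.84 × 80 = 67.2 now; the supplier offers that and keeps 432.8.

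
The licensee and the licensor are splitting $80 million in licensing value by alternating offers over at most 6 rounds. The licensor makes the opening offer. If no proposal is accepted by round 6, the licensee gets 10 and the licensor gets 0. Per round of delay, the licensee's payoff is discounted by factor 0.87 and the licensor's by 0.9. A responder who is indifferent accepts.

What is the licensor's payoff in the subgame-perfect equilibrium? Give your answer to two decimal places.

Work backward from the last round.
Round 6 (the licensee proposes): the licensor will accept anything ≥ 0, so the licensee offers 0 and keeps 80.
Round 5 (the licensor proposes): the licensee can get 80 next round, worth 0.87 × 80 = 69.6 now, so the licensor offers 69.6, keeping 10.4.
Round 4 (the licensee proposes): the licensor can get 10.4 next round, worth 0.9 × 10.4 = 9.36 now. The licensee offers 9.36 and keeps 80 − 9.36 = 70.64.
Round 3 (the licensor proposes): the licensee can get 70.64 next round, worth 0.87 × 70.64 = 61.4568 now, so the licensor offers 61.4568, keeping 18.5432.
Round 2 (the licensee proposes): the licensor can get 18.5432 next round, worth 0.9 × 18.5432 = 16.68888 now, so the licensee offers 16.68888, keeping 63.31112.
Round 1 (the licensor proposes): the licensee can get 63.31112 next round, worth 0.87 × 63.31112 = 55.0806744 now, so the licensor offers 55.0806744, keeping 24.9193256.

24.92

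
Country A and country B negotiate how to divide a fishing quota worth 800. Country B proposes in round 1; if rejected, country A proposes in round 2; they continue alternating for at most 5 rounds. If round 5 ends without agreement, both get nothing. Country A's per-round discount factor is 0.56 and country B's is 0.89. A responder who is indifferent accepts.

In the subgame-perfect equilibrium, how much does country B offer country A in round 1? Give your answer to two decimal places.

Round 5 (country B proposes): country A will accept anything ≥ 0, so country B offers 0 and keeps 800.
Round 4 (country A proposes): country B can get 800 next round, worth 0.89 × 800 = 712 now; country A offers that and keeps 88.
Round 3 (country B proposes): country A can get 88 next round, worth 0.56 × 88 = 49.28 now, so country B offers 49.28, keeping 750.72.
Round 2 (country A proposes): country B can get 750.72 next round, worth 0.89 × 750.72 = 668.1408 now. Country A offers 668.1408 and keeps 800 − 668.1408 = 131.8592.
Round 1 (country B proposes): country A can get 131.8592 next round, worth 0.56 × 131.8592 = 73.841152 now, so country B offers 73.841152, keeping 726.158848.

73.84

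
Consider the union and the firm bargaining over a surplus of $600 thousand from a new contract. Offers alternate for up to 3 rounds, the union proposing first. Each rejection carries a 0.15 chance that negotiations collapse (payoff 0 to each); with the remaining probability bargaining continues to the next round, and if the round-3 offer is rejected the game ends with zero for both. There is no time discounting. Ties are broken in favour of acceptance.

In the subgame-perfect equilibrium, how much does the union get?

Round 3 (the union proposes): rejection yields 0 for the firm; the union offers 0 and keeps 600.
Round 2 (the firm proposes): rejecting gives the union an expected 0.85 × 600 = 510; the firm offers that and keeps 90.
Round 1 (the union proposes): rejecting gives the firm an expected 0.85 × 90 = 76.5. The union offers 76.5 and keeps 600 − 76.5 = 523.5.

523.5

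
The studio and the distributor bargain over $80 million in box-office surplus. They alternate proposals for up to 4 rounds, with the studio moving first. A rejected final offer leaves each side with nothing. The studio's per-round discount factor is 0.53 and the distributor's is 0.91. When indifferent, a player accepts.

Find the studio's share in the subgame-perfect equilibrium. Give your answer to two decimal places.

Round 4 (the distributor proposes): the studio will accept anything ≥ 0, so the distributor offers 0 and keeps 80.
Round 3 (the studio proposes): the distributor can get 80 next round, worth 0.91 × 80 = 72.8 now; the studio offers that and keeps 7.2.
Round 2 (the distributor proposes): the studio can get 7.2 next round, worth 0.53 × 7.2 = 3.816 now, so the distributor offers 3.816, keeping 76.184.
Round 1 (the studio proposes): the distributor can get 76.184 next round, worth 0.91 × 76.184 = 69.32744 now; the studio offers that and keeps 10.67256.

10.67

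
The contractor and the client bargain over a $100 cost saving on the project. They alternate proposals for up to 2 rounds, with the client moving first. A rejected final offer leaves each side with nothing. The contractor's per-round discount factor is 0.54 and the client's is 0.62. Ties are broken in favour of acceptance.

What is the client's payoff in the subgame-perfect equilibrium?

46

Round 2 (the contractor proposes): the client will accept anything ≥ 0, so the contractor offers 0 and keeps 100.
Round 1 (the client proposes): the contractor can get 100 next round, worth 0.54 × 100 = 54 now. The client offers 54 and keeps 100 − 54 = 46.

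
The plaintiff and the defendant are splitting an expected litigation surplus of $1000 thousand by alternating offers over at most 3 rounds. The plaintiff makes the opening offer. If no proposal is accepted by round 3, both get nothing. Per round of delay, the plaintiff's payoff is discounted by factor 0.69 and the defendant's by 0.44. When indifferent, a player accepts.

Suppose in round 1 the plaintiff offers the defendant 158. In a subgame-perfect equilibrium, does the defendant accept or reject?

Work out the defendant's continuation value if the offer is rejected.
Round 3 (the plaintiff proposes): rejection yields 0 for the defendant; the plaintiff offers 0 and keeps 1000.
Round 2 (the defendant proposes): the plaintiff can get 1000 next round, worth 0.69 × 1000 = 690 now. The defendant offers 690 and keeps 1000 − 690 = 310.
So by rejecting in round 1, the defendant gets 310 next round, worth 0.44 × 310 = 136.4 now.
Offer 158 ≥ 136.4, so the defendant accepts.

Accept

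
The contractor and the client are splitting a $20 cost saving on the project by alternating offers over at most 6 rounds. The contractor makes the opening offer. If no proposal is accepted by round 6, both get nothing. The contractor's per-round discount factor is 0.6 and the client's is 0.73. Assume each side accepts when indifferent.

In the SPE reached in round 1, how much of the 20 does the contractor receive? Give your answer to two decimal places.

8.80

Round 6 (the client proposes): the contractor will accept anything ≥ 0, so the client offers 0 and keeps 20.
Round 5 (the contractor proposes): the client can get 20 next round, worth 0.73 × 20 = 14.6 now; the contractor offers that and keeps 5.4.
Round 4 (the client proposes): the contractor can get 5.4 next round, worth 0.6 × 5.4 = 3.24 now, so the client offers 3.24, keeping 16.76.
Round 3 (the contractor proposes): the client can get 16.76 next round, worth 0.73 × 16.76 = 12.2348 now; the contractor offers that and keeps 7.7652.
Round 2 (the client proposes): the contractor can get 7.7652 next round, worth 0.6 × 7.7652 = 4.65912 now, so the client offers 4.65912, keeping 15.34088.
Round 1 (the contractor proposes): the client can get 15.34088 next round, worth 0.73 × 15.34088 = 11.1988424 now; the contractor offers that and keeps 8.8011576.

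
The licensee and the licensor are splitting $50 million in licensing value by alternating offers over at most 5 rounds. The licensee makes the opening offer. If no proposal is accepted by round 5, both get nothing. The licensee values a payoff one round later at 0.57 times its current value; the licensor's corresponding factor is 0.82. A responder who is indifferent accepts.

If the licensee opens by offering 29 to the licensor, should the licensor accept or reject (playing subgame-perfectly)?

Round 5 (the licensee proposes): rejection yields 0 for the licensor; the licensee offers 0 and keeps 50.
Round 4 (the licensor proposes): the licensee can get 50 next round, worth 0.57 × 50 = 28.5 now; the licensor offers that and keeps 21.5.
Round 3 (the licensee proposes): the licensor can get 21.5 next round, worth 0.82 × 21.5 = 17.63 now. The licensee offers 17.63 and keeps 50 − 17.63 = 32.37.
Round 2 (the licensor proposes): the licensee can get 32.37 next round, worth 0.57 × 32.37 = 18.4509 now. The licensor offers 18.4509 and keeps 50 − 18.4509 = 31.5491.
So by rejecting in round 1, the licensor gets 31.5491 next round, worth 0.82 × 31.5491 = 25.870262 now.
Offer 29 ≥ 25.870262, so the licensor accepts.

Accept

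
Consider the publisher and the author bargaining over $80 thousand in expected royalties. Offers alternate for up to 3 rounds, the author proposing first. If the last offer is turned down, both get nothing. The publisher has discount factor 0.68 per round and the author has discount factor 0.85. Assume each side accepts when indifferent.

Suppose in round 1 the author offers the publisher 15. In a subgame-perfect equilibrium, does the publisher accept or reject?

Accept

Work out the publisher's continuation value if the offer is rejected.
Round 3 (the author proposes): the publisher will accept anything ≥ 0, so the author offers 0 and keeps 80.
Round 2 (the publisher proposes): the author can get 80 next round, worth 0.85 × 80 = 68 now. The publisher offers 68 and keeps 80 − 68 = 12.
So by rejecting in round 1, the publisher gets 12 next round, worth 0.68 × 12 = 8.16 now.
Offer 15 ≥ 8.16, so the publisher accepts.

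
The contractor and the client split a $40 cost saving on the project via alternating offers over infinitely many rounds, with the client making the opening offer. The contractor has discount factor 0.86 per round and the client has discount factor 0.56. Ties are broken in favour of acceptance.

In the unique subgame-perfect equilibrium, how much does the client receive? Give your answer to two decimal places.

In a stationary SPE each proposer offers the other exactly their discounted continuation value.
If the client keeps x when proposing and the contractor keeps y when proposing, then x = 40 − 0.86y and y = 40 − 0.56x.
Solving: x = 40(1 − 0.86) / (1 − 0.56·0.86) = 5.6 / 0.5184 ≈ 10.8025.
The contractor gets 40 − 10.8025 ≈ 29.1975.

10.80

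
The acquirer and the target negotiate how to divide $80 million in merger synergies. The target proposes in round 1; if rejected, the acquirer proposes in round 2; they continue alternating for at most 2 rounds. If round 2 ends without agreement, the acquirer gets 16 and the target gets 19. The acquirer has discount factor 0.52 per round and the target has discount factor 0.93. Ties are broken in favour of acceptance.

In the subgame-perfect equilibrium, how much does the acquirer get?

Round 2 (the acquirer proposes): the target gets 19 if talks fail, so the acquirer offers 19 and keeps 61.
Round 1 (the target proposes): the acquirer can get 61 next round, worth 0.52 × 61 = 31.72 now; the target offers that and keeps 48.28.

31.72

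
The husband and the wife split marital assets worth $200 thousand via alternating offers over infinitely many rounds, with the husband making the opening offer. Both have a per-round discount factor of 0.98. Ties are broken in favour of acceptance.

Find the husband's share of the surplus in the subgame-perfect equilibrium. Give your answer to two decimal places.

When the husband proposes, the wife accepts any offer worth at least 0.98 times what the wife would get by proposing next round; and vice versa.
This gives x = 200 − 0.98y and y = 200 − 0.98x, where x and y are each side's share when it proposes.
Hence (1 − 0.98·0.98)x = 200(1 − 0.98), i.e. 0.0396·x = 4.
x ≈ 101.0101; the wife's share is 200 − x ≈ 98.9899.

101.01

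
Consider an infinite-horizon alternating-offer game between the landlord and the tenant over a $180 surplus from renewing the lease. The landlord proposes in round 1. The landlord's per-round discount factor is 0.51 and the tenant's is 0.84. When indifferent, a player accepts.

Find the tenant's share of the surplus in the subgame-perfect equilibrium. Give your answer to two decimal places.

When the landlord proposes, the tenant accepts any offer worth at least 0.84 times what the tenant would get by proposing next round; and vice versa.
This gives x = 180 − 0.84y and y = 180 − 0.51x, where x and y are each side's share when it proposes.
Hence (1 − 0.84·0.51)x = 180(1 − 0.84), i.e. 0.5716·x = 28.8.
x ≈ 50.3849; the tenant's share is 180 − x ≈ 129.6151.

129.62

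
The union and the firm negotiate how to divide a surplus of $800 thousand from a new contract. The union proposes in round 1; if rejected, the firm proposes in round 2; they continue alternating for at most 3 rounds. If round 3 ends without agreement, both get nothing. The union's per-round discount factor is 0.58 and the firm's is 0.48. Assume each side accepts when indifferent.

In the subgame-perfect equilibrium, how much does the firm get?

Round 3 (the union proposes): the firm will accept anything ≥ 0, so the union offers 0 and keeps 800.
Round 2 (the firm proposes): the union can get 800 next round, worth 0.58 × 800 = 464 now; the firm offers that and keeps 336.
Round 1 (the union proposes): the firm can get 336 next round, worth 0.48 × 336 = 161.28 now. The union offers 161.28 and keeps 800 − 161.28 = 638.72.

161.28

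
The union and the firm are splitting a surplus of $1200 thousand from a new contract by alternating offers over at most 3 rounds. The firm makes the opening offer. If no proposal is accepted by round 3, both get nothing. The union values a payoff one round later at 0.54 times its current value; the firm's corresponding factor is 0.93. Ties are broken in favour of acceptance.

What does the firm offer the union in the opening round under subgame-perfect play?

Round 3 (the firm proposes): rejection yields 0 for the union; the firm offers 0 and keeps 1200.
Round 2 (the union proposes): the firm can get 1200 next round, worth 0.93 × 1200 = 1116 now; the union offers that and keeps 84.
Round 1 (the firm proposes): the union can get 84 next round, worth 0.54 × 84 = 45.36 now, so the firm offers 45.36, keeping 1154.64.

45.36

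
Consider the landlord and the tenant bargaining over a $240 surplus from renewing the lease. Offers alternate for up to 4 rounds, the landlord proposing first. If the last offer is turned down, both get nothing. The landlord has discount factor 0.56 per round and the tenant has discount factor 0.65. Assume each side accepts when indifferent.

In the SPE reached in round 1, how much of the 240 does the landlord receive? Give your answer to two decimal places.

114.58

By backward induction:
Round 4 (the tenant proposes): the landlord will accept anything ≥ 0, so the tenant offers 0 and keeps 240.
Round 3 (the landlord proposes): the tenant can get 240 next round, worth 0.65 × 240 = 156 now; the landlord offers that and keeps 84.
Round 2 (the tenant proposes): the landlord can get 84 next round, worth 0.56 × 84 = 47.04 now. The tenant offers 47.04 and keeps 240 − 47.04 = 192.96.
Round 1 (the landlord proposes): the tenant can get 192.96 next round, worth 0.65 × 192.96 = 125.424 now, so the landlord offers 125.424, keeping 114.576.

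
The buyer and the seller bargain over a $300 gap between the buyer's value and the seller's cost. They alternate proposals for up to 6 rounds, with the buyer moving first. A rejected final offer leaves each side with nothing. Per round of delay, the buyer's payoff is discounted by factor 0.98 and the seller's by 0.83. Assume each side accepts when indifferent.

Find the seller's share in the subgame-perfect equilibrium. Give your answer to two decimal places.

173.77

Solve by backward induction from round 6.
Round 6 (the seller proposes): the buyer will accept anything ≥ 0, so the seller offers 0 and keeps 300.
Round 5 (the buyer proposes): the seller can get 300 next round, worth 0.83 × 300 = 249 now; the buyer offers that and keeps 51.
Round 4 (the seller proposes): the buyer can get 51 next round, worth 0.98 × 51 = 49.98 now, so the seller offers 49.98, keeping 250.02.
Round 3 (the buyer proposes): the seller can get 250.02 next round, worth 0.83 × 250.02 = 207.5166 now, so the buyer offers 207.5166, keeping 92.4834.
Round 2 (the seller proposes): the buyer can get 92.4834 next round, worth 0.98 × 92.4834 = 90.633732 now. The seller offers 90.633732 and keeps 300 − 90.633732 = 209.366268.
Round 1 (the buyer proposes): the seller can get 209.366268 next round, worth 0.83 × 209.366268 = 173.77400244 now. The buyer offers 173.77400244 and keeps 300 − 173.77400244 = 126.22599756.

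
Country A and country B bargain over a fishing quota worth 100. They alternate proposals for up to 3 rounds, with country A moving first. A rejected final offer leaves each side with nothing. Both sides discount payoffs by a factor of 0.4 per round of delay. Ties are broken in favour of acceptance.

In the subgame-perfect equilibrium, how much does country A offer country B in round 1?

24

Solve by backward induction from round 3.
Round 3 (country A proposes): rejection yields 0 for country B; country A offers 0 and keeps 100.
Round 2 (country B proposes): country A can get 100 next round, worth 0.4 × 100 = 40 now. Country B offers 40 and keeps 100 − 40 = 60.
Round 1 (country A proposes): country B can get 60 next round, worth 0.4 × 60 = 24 now; country A offers that and keeps 76.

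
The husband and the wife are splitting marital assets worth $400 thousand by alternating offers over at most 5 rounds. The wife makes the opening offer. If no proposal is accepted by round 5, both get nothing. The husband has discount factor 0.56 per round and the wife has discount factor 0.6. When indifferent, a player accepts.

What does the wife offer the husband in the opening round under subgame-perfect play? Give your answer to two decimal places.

119.71

By backward induction:
Round 5 (the wife proposes): rejection yields 0 for the husband; the wife offers 0 and keeps 400.
Round 4 (the husband proposes): the wife can get 400 next round, worth 0.6 × 400 = 240 now. The husband offers 240 and keeps 400 − 240 = 160.
Round 3 (the wife proposes): the husband can get 160 next round, worth 0.56 × 160 = 89.6 now; the wife offers that and keeps 310.4.
Round 2 (the husband proposes): the wife can get 310.4 next round, worth 0.6 × 310.4 = 186.24 now; the husband offers that and keeps 213.76.
Round 1 (the wife proposes): the husband can get 213.76 next round, worth 0.56 × 213.76 = 119.7056 now; the wife offers that and keeps 280.2944.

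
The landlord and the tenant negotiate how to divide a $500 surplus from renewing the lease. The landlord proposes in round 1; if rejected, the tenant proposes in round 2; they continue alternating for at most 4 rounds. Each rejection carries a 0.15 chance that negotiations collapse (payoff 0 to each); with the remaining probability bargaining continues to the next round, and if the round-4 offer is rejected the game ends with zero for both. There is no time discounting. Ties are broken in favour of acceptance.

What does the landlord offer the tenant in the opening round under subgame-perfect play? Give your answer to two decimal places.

Round 4 (the tenant proposes): the landlord will accept anything ≥ 0, so the tenant offers 0 and keeps 500.
Round 3 (the landlord proposes): rejecting gives the tenant an expected 0.85 × 500 = 425; the landlord offers that and keeps 75.
Round 2 (the tenant proposes): rejecting gives the landlord an expected 0.85 × 75 = 63.75. The tenant offers 63.75 and keeps 500 − 63.75 = 436.25.
Round 1 (the landlord proposes): rejecting gives the tenant an expected 0.85 × 436.25 = 370.8125. The landlord offers 370.8125 and keeps 500 − 370.8125 = 129.1875.

370.81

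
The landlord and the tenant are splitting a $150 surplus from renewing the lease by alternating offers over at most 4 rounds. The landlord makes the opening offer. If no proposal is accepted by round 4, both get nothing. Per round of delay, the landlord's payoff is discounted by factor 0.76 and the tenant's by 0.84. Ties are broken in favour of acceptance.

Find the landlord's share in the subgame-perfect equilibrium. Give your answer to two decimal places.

39.32

Round 4 (the tenant proposes): rejection yields 0 for the landlord; the tenant offers 0 and keeps 150.
Round 3 (the landlord proposes): the tenant can get 150 next round, worth 0.84 × 150 = 126 now, so the landlord offers 126, keeping 24.
Round 2 (the tenant proposes): the landlord can get 24 next round, worth 0.76 × 24 = 18.24 now. The tenant offers 18.24 and keeps 150 − 18.24 = 131.76.
Round 1 (the landlord proposes): the tenant can get 131.76 next round, worth 0.84 × 131.76 = 110.6784 now. The landlord offers 110.6784 and keeps 150 − 110.6784 = 39.3216.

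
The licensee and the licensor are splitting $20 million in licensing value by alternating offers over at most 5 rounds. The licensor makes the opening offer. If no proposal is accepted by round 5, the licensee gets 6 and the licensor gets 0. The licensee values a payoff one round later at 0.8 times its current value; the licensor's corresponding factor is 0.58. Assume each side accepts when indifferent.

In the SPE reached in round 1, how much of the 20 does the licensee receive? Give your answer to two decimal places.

11.13

By backward induction:
Round 5 (the licensor proposes): the licensee gets 6 if talks fail, so the licensor offers 6 and keeps 14.
Round 4 (the licensee proposes): the licensor can get 14 next round, worth 0.58 × 14 = 8.12 now. The licensee offers 8.12 and keeps 20 − 8.12 = 11.88.
Round 3 (the licensor proposes): the licensee can get 11.88 next round, worth 0.8 × 11.88 = 9.504 now, so the licensor offers 9.504, keeping 10.496.
Round 2 (the licensee proposes): the licensor can get 10.496 next round, worth 0.58 × 10.496 = 6.08768 now; the licensee offers that and keeps 13.91232.
Round 1 (the licensor proposes): the licensee can get 13.91232 next round, worth 0.8 × 13.91232 = 11.129856 now; the licensor offers that and keeps 8.870144.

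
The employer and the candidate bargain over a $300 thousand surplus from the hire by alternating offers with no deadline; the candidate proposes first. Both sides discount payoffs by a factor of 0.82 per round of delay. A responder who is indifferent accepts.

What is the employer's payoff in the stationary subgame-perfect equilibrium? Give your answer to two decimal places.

When the candidate proposes, the employer accepts any offer worth at least 0.82 times what the employer would get by proposing next round; and vice versa.
This gives x = 300 − 0.82y and y = 300 − 0.82x, where x and y are each side's share when it proposes.
Hence (1 − 0.82·0.82)x = 300(1 − 0.82), i.e. 0.3276·x = 54.
x ≈ 164.8352; the employer's share is 300 − x ≈ 135.1648.

135.16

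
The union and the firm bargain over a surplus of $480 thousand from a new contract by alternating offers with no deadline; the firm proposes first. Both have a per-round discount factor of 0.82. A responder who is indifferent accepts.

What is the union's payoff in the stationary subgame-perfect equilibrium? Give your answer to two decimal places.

Let x be the firm's share when the firm proposes and y be the union's share when the union proposes.
The union accepts iff offered ≥ 0.82·y, so x = 480 − 0.82y. Symmetrically y = 480 − 0.82x.
Substituting: x = 480 − 0.82(480 − 0.82x), giving x(1 − 0.82·0.82) = 480(1 − 0.82).
So x = 480 × 0.18 / 0.3276 ≈ 263.7363, and the union receives 480 − x ≈ 216.2637.

216.26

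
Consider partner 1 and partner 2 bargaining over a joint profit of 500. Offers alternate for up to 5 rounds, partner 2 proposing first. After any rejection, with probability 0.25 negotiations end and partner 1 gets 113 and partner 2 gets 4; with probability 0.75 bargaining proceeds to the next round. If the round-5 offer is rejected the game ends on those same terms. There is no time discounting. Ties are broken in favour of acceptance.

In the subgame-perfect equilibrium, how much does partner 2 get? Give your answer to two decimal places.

Round 5 (partner 2 proposes): partner 1 gets 113 if talks fail, so partner 2 offers 113 and keeps 387.
Round 4 (partner 1 proposes): rejecting gives partner 2 an expected 0.75 × 387 + 0.25 × 4 = 291.25. Partner 1 offers 291.25 and keeps 500 − 291.25 = 208.75.
Round 3 (partner 2 proposes): rejecting gives partner 1 an expected 0.75 × 208.75 + 0.25 × 113 = 184.8125; partner 2 offers that and keeps 315.1875.
Round 2 (partner 1 proposes): rejecting gives partner 2 an expected 0.75 × 315.1875 + 0.25 × 4 = 237.390625. Partner 1 offers 237.390625 and keeps 500 − 237.390625 = 262.609375.
Round 1 (partner 2 proposes): rejecting gives partner 1 an expected 0.75 × 262.609375 + 0.25 × 113 = 225.20703125, so partner 2 offers 225.20703125, keeping 274.79296875.

274.79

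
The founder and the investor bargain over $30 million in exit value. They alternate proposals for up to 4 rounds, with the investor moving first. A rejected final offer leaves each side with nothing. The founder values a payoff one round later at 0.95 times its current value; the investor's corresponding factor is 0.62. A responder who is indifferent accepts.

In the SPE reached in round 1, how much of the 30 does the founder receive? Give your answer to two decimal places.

By backward induction:
Round 4 (the founder proposes): rejection yields 0 for the investor; the founder offers 0 and keeps 30.
Round 3 (the investor proposes): the founder can get 30 next round, worth 0.95 × 30 = 28.5 now, so the investor offers 28.5, keeping 1.5.
Round 2 (the founder proposes): the investor can get 1.5 next round, worth 0.62 × 1.5 = 0.93 now; the founder offers that and keeps 29.07.
Round 1 (the investor proposes): the founder can get 29.07 next round, worth 0.95 × 29.07 = 27.6165 now. The investor offers 27.6165 and keeps 30 − 27.6165 = 2.3835.

27.62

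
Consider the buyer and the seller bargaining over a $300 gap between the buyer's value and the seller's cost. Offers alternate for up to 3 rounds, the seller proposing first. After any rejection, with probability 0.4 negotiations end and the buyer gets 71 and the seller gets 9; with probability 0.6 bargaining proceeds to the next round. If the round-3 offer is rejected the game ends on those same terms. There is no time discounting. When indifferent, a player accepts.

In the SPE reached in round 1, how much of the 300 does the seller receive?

176.2

Round 3 (the seller proposes): the buyer gets 71 if talks fail, so the seller offers 71 and keeps 229.
Round 2 (the buyer proposes): rejecting gives the seller an expected 0.6 × 229 + 0.4 × 9 = 141; the buyer offers that and keeps 159.
Round 1 (the seller proposes): rejecting gives the buyer an expected 0.6 × 159 + 0.4 × 71 = 123.8; the seller offers that and keeps 176.2.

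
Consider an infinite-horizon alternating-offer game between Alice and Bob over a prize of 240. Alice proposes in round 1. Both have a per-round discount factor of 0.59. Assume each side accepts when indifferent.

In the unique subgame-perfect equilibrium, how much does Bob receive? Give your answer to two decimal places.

89.06

Let x be Alice's share when Alice proposes and y be Bob's share when Bob proposes.
Bob accepts iff offered ≥ 0.59·y, so x = 240 − 0.59y. Symmetrically y = 240 − 0.59x.
Substituting: x = 240 − 0.59(240 − 0.59x), giving x(1 − 0.59·0.59) = 240(1 − 0.59).
So x = 240 × 0.41 / 0.6519 ≈ 150.9434, and Bob receives 240 − x ≈ 89.0566.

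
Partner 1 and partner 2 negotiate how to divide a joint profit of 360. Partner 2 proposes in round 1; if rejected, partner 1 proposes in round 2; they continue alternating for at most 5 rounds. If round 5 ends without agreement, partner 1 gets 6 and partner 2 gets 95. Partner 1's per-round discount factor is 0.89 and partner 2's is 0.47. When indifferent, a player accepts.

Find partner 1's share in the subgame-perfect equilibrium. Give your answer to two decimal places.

241.89

Round 5 (partner 2 proposes): partner 1 gets 6 if talks fail, so partner 2 offers 6 and keeps 354.
Round 4 (partner 1 proposes): partner 2 can get 354 next round, worth 0.47 × 354 = 166.38 now. Partner 1 offers 166.38 and keeps 360 − 166.38 = 193.62.
Round 3 (partner 2 proposes): partner 1 can get 193.62 next round, worth 0.89 × 193.62 = 172.3218 now. Partner 2 offers 172.3218 and keeps 360 − 172.3218 = 187.6782.
Round 2 (partner 1 proposes): partner 2 can get 187.6782 next round, worth 0.47 × 187.6782 = 88.208754 now, so partner 1 offers 88.208754, keeping 271.791246.
Round 1 (partner 2 proposes): partner 1 can get 271.791246 next round, worth 0.89 × 271.791246 = 241.89420894 now; partner 2 offers that and keeps 118.10579106.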